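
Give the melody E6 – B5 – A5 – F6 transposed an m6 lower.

G#5 D#5 C#5 A5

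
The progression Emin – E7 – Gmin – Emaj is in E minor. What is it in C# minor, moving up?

E minor up to C# minor is a major sixth; each chord root moves by that interval while the quality stays the same.
Emin: root E up a major sixth → C#, giving C#min.
E7: root E up a major sixth → C#, giving C#7.
Gmin: root G up a major sixth → E, giving Emin.
Emaj: root E up a major sixth → C#, giving C#maj.

C#min C#7 Emin C#maj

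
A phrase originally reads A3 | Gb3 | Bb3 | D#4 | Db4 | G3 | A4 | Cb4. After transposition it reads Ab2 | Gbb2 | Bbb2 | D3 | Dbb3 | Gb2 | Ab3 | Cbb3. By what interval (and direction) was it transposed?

down an augmented octave

Take the first pair: A3 → Ab2. A to A spans 8 letter names, so the interval is some kind of octave.
Ab2 to A3 is 13 semitones, which makes it an augmented octave; the second version is lower, so the direction is down.
Checking another pair — Cb4 → Cbb3 — gives the same interval.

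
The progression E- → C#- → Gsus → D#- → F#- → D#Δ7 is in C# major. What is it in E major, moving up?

C# major up to E major is a minor third; each chord root moves by that interval while the quality stays the same.
E-: root E up a minor third → G, giving G-.
C#-: root C# up a minor third → E, giving E-.
Gsus: root G up a minor third → Bb, giving Bbsus.
D#-: root D# up a minor third → F#, giving F#-.
F#-: root F# up a minor third → A, giving A-.
D#Δ7: root D# up a minor third → F#, giving F#Δ7.

G- E- Bbsus F#- A- F#Δ7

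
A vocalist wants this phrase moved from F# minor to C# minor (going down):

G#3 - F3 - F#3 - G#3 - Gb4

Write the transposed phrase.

From F# down to C# is a perfect fourth; apply that to each pitch.
G#3 becomes D#3
F3 becomes C3
F#3 becomes C#3
G#3 becomes D#3
Gb4 becomes Db4

D#3 C3 C#3 D#3 Db4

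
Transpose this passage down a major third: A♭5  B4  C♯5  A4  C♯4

Fb5 G4 A4 F4 A3

Ab5 down a major third is Fb5.
A major third down from B4 gives G4.
C#5: a third down reaches A, and 4 semitones makes it A4.
A4 down a major third is F4.
A major third down from C#4 gives A3.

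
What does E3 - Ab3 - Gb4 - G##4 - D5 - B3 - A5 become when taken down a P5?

E3: a fifth down reaches A, and 7 semitones makes it A2.
A perfect fifth down from Ab3 gives Db3.
Gb4: a fifth down reaches C, and 7 semitones makes it Cb4.
A perfect fifth down from G##4 gives C##4.
D5 down a perfect fifth is G4.
B3: a fifth down reaches E, and 7 semitones makes it E3.
A5: a fifth down reaches D, and 7 semitones makes it D5.

A2 Db3 Cb4 C##4 G4 E3 D5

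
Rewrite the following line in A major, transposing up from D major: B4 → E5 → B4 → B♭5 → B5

D major to A major up is a perfect fifth, so every note moves up by that interval.
B4 to F#5
E5 to B5
B4 to F#5
Bb5 to F6
B5 to F#6

F#5 B5 F#5 F6 F#6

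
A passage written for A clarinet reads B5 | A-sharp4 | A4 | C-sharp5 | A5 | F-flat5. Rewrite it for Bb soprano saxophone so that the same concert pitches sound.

A#5 G##4 G#4 B#4 G#5 Eb5

First find concert pitch: the A clarinet sounds a minor third below written, so B5 A-sharp4 A4 C-sharp5 A5 F-flat5 sounds G#5 F##4 F#4 A#4 F#5 Db5.
Then write for Bb soprano saxophone: it sounds a major second below written, so the part must be a major second above concert.
G#5 → A#5
F##4 → G##4
F#4 → G#4
A#4 → B#4
F#5 → G#5
Db5 → Eb5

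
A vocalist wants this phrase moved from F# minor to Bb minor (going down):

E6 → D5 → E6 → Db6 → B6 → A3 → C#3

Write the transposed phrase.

Ab5 Gb4 Ab5 Gbb5 Eb6 Db3 F2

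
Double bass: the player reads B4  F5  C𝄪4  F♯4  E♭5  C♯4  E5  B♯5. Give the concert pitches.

B3 F4 C##3 F#3 Eb4 C#3 E4 B#4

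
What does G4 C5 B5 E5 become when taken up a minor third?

Bb4 Eb5 D6 G5

G4 to Bb4
C5 to Eb5
B5 to D6
E5 to G5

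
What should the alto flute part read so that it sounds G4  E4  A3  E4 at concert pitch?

C5 A4 D4 A4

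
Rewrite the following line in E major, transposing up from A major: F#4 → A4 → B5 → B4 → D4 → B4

C#5 E5 F#6 F#5 A4 F#5

A major to E major up is a perfect fifth, so every note moves up by that interval.
F#4 becomes C#5
A4 becomes E5
B5 becomes F#6
B4 becomes F#5
D4 becomes A4
B4 becomes F#5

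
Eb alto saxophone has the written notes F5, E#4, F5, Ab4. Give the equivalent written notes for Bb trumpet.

First find concert pitch: the Eb alto saxophone sounds a major sixth below written, so F5 E#4 F5 Ab4 sounds Ab4 G#3 Ab4 Cb4.
Then write for Bb trumpet: it sounds a major second below written, so the part must be a major second above concert.
Ab4 → Bb4
G#3 → A#3
Ab4 → Bb4
Cb4 → Db4

Bb4 A#3 Bb4 Db4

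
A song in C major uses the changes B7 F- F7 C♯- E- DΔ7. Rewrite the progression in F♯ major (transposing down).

C major down to F♯ major is a diminished fifth; each chord root moves by that interval while the quality stays the same.
B7: root B down a diminished fifth → E#, giving E#7.
F-: root F down a diminished fifth → B, giving B-.
F7: root F down a diminished fifth → B, giving B7.
C♯-: root C♯ down a diminished fifth → F##, giving F##-.
E-: root E down a diminished fifth → A#, giving A#-.
DΔ7: root D down a diminished fifth → G#, giving G#Δ7.

E#7 B- B7 F##- A#- G#Δ7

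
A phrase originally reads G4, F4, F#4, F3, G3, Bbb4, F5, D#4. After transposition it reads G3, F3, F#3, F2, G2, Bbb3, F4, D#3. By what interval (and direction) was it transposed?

down a perfect octave

From G4 to G3 is 8 letter names — an octave of some quality.
G3 to G4 is 12 semitones, which makes it a perfect octave; the second version is lower, so the direction is down.
Checking another pair — D#4 → D#3 — gives the same interval.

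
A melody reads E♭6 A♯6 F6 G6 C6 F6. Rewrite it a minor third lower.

C6 F##6 D6 E6 A5 D6

Eb6: a third down reaches C, and 3 semitones makes it C6.
A#6: a third down reaches F, and 3 semitones makes it F##6.
F6 down a minor third is D6.
G6 down a minor third is E6.
C6: a third down reaches A, and 3 semitones makes it A5.
F6: a third down reaches D, and 3 semitones makes it D6.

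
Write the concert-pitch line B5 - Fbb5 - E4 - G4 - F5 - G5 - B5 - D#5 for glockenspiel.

B3 Fbb3 E2 G2 F3 G3 B3 D#3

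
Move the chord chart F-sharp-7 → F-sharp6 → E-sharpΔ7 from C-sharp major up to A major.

D-7 D6 C#Δ7

C-sharp major up to A major is a minor sixth; each chord root moves by that interval while the quality stays the same.
F-sharp-7: root F-sharp up a minor sixth → D, giving D-7.
F-sharp6: root F-sharp up a minor sixth → D, giving D6.
E-sharpΔ7: root E-sharp up a minor sixth → C#, giving C#Δ7.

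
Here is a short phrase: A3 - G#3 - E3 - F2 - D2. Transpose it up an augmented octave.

A3 up an augmented octave is A#4.
G#3 up an augmented octave is G##4.
E3: an octave up reaches E, and 13 semitones makes it E#4.
F2: an octave up reaches F, and 13 semitones makes it F#3.
D2 up an augmented octave is D#3.

A#4 G##4 E#4 F#3 D#3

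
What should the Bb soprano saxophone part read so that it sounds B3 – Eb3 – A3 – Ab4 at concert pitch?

C#4 F3 B3 Bb4

The Bb soprano saxophone sounds a major second below written, so the written part must be a major second above concert — transpose each note up.
B3 becomes C#4
Eb3 becomes F3
A3 becomes B3
Ab4 becomes Bb4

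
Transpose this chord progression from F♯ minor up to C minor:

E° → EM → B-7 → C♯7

F♯ minor up to C minor is a diminished fifth; each chord root moves by that interval while the quality stays the same.
E°: root E up a diminished fifth → Bb, giving Bb°.
EM: root E up a diminished fifth → Bb, giving BbM.
B-7: root B up a diminished fifth → F, giving F-7.
C♯7: root C♯ up a diminished fifth → G, giving G7.

Bb° BbM F-7 G7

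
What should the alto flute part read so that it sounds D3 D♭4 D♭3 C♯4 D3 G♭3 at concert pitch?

G3 Gb4 Gb3 F#4 G3 Cb4

Written C4 sounds as G3 on the alto flute, so concert pitches are written a perfect fourth up.
D3 becomes G3
Db4 becomes Gb4
Db3 becomes Gb3
C#4 becomes F#4
D3 becomes G3
Gb3 becomes Cb4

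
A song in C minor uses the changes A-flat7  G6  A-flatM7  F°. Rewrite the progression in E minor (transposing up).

C minor up to E minor is a major third; each chord root moves by that interval while the quality stays the same.
A-flat7: root A-flat up a major third → C, giving C7.
G6: root G up a major third → B, giving B6.
A-flatM7: root A-flat up a major third → C, giving CM7.
F°: root F up a major third → A, giving A°.

C7 B6 CM7 A°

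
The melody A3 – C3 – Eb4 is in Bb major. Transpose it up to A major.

From Bb up to A is a major seventh; apply that to each pitch.
A3 becomes G#4
C3 becomes B3
Eb4 becomes D5

G#4 B3 D5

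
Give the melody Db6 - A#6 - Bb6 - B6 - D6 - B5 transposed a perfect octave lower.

Db5 A#5 Bb5 B5 D5 B4

Db6: an octave down reaches D, and 12 semitones makes it Db5.
A#6: an octave down reaches A, and 12 semitones makes it A#5.
Bb6 down a perfect octave is Bb5.
B6: an octave down reaches B, and 12 semitones makes it B5.
D6: an octave down reaches D, and 12 semitones makes it D5.
B5 down a perfect octave is B4.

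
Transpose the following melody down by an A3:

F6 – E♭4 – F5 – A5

Dbb6 Cbb4 Dbb5 Fb5

F6 down an augmented third is Dbb6.
Eb4 down an augmented third is Cbb4.
An augmented third down from F5 gives Dbb5.
A5: a third down reaches F, and 5 semitones makes it Fb5.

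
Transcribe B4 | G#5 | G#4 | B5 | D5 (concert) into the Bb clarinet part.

Written C4 sounds as Bb3 on the Bb clarinet, so concert pitches are written a major second up.
B4 → C#5
G#5 → A#5
G#4 → A#4
B5 → C#6
D5 → E5

C#5 A#5 A#4 C#6 E5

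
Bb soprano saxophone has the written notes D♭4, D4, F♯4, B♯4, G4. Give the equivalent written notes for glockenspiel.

First find concert pitch: the Bb soprano saxophone sounds a major second below written, so D♭4 D4 F♯4 B♯4 G4 sounds Cb4 C4 E4 A#4 F4.
Then write for glockenspiel: it sounds a perfect fifteenth above written, so the part must be a perfect fifteenth below concert.
Cb4 → Cb2
C4 → C2
E4 → E2
A#4 → A#2
F4 → F2

Cb2 C2 E2 A#2 F2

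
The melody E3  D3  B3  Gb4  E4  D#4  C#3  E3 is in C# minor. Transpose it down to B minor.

D3 C3 A3 Fb4 D4 C#4 B2 D3

C# minor to B minor down is a major second, so every note moves down by that interval.
E3 to D3
D3 to C3
B3 to A3
Gb4 to Fb4
E4 to D4
D#4 to C#4
C#3 to B2
E3 to D3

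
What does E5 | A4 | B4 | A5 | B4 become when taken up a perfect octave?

E6 A5 B5 A6 B5

E5 to E6
A4 to A5
B4 to B5
A5 to A6
B4 to B5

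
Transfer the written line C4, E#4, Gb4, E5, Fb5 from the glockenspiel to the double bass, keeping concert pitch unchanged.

C7 E#7 Gb7 E8 Fb8

First find concert pitch: the glockenspiel sounds a perfect fifteenth above written, so C4 E#4 Gb4 E5 Fb5 sounds C6 E#6 Gb6 E7 Fb7.
Then write for double bass: it sounds a perfect octave below written, so the part must be a perfect octave above concert.
C6 → C7
E#6 → E#7
Gb6 → Gb7
E7 → E8
Fb7 → Fb8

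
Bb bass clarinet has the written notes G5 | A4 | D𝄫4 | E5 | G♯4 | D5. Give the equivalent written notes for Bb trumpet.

First find concert pitch: the Bb bass clarinet sounds a major ninth below written, so G5 A4 D𝄫4 E5 G♯4 D5 sounds F4 G3 Cbb3 D4 F#3 C4.
Then write for Bb trumpet: it sounds a major second below written, so the part must be a major second above concert.
F4 → G4
G3 → A3
Cbb3 → Dbb3
D4 → E4
F#3 → G#3
C4 → D4

G4 A3 Dbb3 E4 G#3 D4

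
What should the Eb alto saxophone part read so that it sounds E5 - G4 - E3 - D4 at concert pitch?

The Eb alto saxophone sounds a major sixth below written, so the written part must be a major sixth above concert — transpose each note up.
E5 becomes C#6
G4 becomes E5
E3 becomes C#4
D4 becomes B4

C#6 E5 C#4 B4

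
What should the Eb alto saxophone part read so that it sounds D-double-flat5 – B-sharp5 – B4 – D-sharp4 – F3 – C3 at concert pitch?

Written C4 sounds as Eb3 on the Eb alto saxophone, so concert pitches are written a major sixth up.
Dbb5 gives Bbb5
B#5 gives G##6
B4 gives G#5
D#4 gives B#4
F3 gives D4
C3 gives A3

Bbb5 G##6 G#5 B#4 D4 A3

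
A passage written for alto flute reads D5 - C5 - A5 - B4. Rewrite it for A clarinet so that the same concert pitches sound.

C5 Bb4 G5 A4

First find concert pitch: the alto flute sounds a perfect fourth below written, so D5 C5 A5 B4 sounds A4 G4 E5 F#4.
Then write for A clarinet: it sounds a minor third below written, so the part must be a minor third above concert.
A4 → C5
G4 → Bb4
E5 → G5
F#4 → A4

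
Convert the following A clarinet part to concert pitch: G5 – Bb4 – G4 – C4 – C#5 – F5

E5 G4 E4 A3 A#4 D5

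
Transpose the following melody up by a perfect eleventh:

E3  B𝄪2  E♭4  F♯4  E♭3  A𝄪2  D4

A perfect eleventh up from E3 gives A4.
B##2 up a perfect eleventh is E##4.
A perfect eleventh up from Eb4 gives Ab5.
F#4: an eleventh up reaches B, and 17 semitones makes it B5.
A perfect eleventh up from Eb3 gives Ab4.
A perfect eleventh up from A##2 gives D##4.
A perfect eleventh up from D4 gives G5.

A4 E##4 Ab5 B5 Ab4 D##4 G5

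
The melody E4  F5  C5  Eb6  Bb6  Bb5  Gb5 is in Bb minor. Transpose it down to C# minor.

F##3 G#4 D#4 F#5 C#6 C#5 A4

Bb minor to C# minor down is a diminished seventh, so every note moves down by that interval.
E4 -> F##3
F5 -> G#4
C5 -> D#4
Eb6 -> F#5
Bb6 -> C#6
Bb5 -> C#5
Gb5 -> A4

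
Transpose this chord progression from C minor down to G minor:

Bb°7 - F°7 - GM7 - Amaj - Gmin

F°7 C°7 DM7 Emaj Dmin

C minor down to G minor is a perfect fourth; each chord root moves by that interval while the quality stays the same.
Bb°7: root Bb down a perfect fourth → F, giving F°7.
F°7: root F down a perfect fourth → C, giving C°7.
GM7: root G down a perfect fourth → D, giving DM7.
Amaj: root A down a perfect fourth → E, giving Emaj.
Gmin: root G down a perfect fourth → D, giving Dmin.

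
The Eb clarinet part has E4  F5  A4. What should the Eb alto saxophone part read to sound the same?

E5 F6 A5

First find concert pitch: the Eb clarinet sounds a minor third above written, so E4 F5 A4 sounds G4 Ab5 C5.
Then write for Eb alto saxophone: it sounds a major sixth below written, so the part must be a major sixth above concert.
G4 → E5
Ab5 → F6
C5 → A5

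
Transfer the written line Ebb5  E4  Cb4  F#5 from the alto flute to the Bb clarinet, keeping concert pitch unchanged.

Cb5 C#4 Ab3 D#5

First find concert pitch: the alto flute sounds a perfect fourth below written, so Ebb5 E4 Cb4 F#5 sounds Bbb4 B3 Gb3 C#5.
Then write for Bb clarinet: it sounds a major second below written, so the part must be a major second above concert.
Bbb4 → Cb5
B3 → C#4
Gb3 → Ab3
C#5 → D#5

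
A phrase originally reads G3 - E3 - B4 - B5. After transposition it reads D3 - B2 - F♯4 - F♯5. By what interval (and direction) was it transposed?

Take the first pair: G3 → D3. G to D spans 4 letter names, so the interval is some kind of fourth.
D3 to G3 is 5 semitones, which makes it a perfect fourth; the second version is lower, so the direction is down.
Checking another pair — B5 → F#5 — gives the same interval.

down a perfect fourth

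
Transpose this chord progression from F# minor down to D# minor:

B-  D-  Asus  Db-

F# minor down to D# minor is a minor third; each chord root moves by that interval while the quality stays the same.
B-: root B down a minor third → G#, giving G#-.
D-: root D down a minor third → B, giving B-.
Asus: root A down a minor third → F#, giving F#sus.
Db-: root Db down a minor third → Bb, giving Bb-.

G#- B- F#sus Bb-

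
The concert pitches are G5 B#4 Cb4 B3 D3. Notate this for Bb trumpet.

A5 C##5 Db4 C#4 E3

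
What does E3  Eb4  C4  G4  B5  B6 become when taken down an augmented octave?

E3: an octave down reaches E, and 13 semitones makes it Eb2.
Eb4 down an augmented octave is Ebb3.
An augmented octave down from C4 gives Cb3.
G4: an octave down reaches G, and 13 semitones makes it Gb3.
An augmented octave down from B5 gives Bb4.
An augmented octave down from B6 gives Bb5.

Eb2 Ebb3 Cb3 Gb3 Bb4 Bb5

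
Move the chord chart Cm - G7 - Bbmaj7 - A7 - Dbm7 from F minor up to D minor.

F minor up to D minor is a major sixth; each chord root moves by that interval while the quality stays the same.
Cm: root C up a major sixth → A, giving Am.
G7: root G up a major sixth → E, giving E7.
Bbmaj7: root Bb up a major sixth → G, giving Gmaj7.
A7: root A up a major sixth → F#, giving F#7.
Dbm7: root Db up a major sixth → Bb, giving Bbm7.

Am E7 Gmaj7 F#7 Bbm7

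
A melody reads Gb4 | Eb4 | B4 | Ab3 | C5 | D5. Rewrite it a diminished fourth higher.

Cbb5 Abb4 Eb5 Dbb4 Fb5 Gb5

Gb4 gives Cbb5
Eb4 gives Abb4
B4 gives Eb5
Ab3 gives Dbb4
C5 gives Fb5
D5 gives Gb5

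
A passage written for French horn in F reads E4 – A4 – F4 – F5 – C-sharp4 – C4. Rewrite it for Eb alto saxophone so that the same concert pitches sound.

F#4 B4 G4 G5 D#4 D4

First find concert pitch: the French horn in F sounds a perfect fifth below written, so E4 A4 F4 F5 C-sharp4 C4 sounds A3 D4 Bb3 Bb4 F#3 F3.
Then write for Eb alto saxophone: it sounds a major sixth below written, so the part must be a major sixth above concert.
A3 → F#4
D4 → B4
Bb3 → G4
Bb4 → G5
F#3 → D#4
F3 → D4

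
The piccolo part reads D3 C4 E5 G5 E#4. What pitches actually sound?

The piccolo sounds a perfect octave above written, so transpose each written note up a perfect octave.
D3 becomes D4
C4 becomes C5
E5 becomes E6
G5 becomes G6
E#4 becomes E#5

D4 C5 E6 G6 E#5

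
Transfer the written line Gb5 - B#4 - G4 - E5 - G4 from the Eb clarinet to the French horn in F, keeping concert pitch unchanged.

Fb6 A#5 F5 D6 F5

First find concert pitch: the Eb clarinet sounds a minor third above written, so Gb5 B#4 G4 E5 G4 sounds Bbb5 D#5 Bb4 G5 Bb4.
Then write for French horn in F: it sounds a perfect fifth below written, so the part must be a perfect fifth above concert.
Bbb5 → Fb6
D#5 → A#5
Bb4 → F5
G5 → D6
Bb4 → F5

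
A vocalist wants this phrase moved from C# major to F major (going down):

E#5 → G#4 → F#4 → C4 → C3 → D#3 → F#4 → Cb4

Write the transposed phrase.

From C# down to F is an augmented fifth; apply that to each pitch.
E#5 becomes A4
G#4 becomes C4
F#4 becomes Bb3
C4 becomes Fb3
C3 becomes Fb2
D#3 becomes G2
F#4 becomes Bb3
Cb4 becomes Fbb3

A4 C4 Bb3 Fb3 Fb2 G2 Bb3 Fbb3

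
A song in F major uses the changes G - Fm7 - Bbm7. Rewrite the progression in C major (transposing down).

F major down to C major is a perfect fourth; each chord root moves by that interval while the quality stays the same.
G: root G down a perfect fourth → D, giving D.
Fm7: root F down a perfect fourth → C, giving Cm7.
Bbm7: root Bb down a perfect fourth → F, giving Fm7.

D Cm7 Fm7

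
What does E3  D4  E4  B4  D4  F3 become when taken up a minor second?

E3 → F3
D4 → Eb4
E4 → F4
B4 → C5
D4 → Eb4
F3 → Gb3

F3 Eb4 F4 C5 Eb4 Gb3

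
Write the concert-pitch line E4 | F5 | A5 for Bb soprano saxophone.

F#4 G5 B5

Written C4 sounds as Bb3 on the Bb soprano saxophone, so concert pitches are written a major second up.
E4 → F#4
F5 → G5
A5 → B5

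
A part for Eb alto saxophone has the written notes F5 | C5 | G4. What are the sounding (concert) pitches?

Ab4 Eb4 Bb3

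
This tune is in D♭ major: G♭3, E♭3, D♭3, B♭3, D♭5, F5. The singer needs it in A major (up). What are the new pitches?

From D♭ up to A is an augmented fifth; apply that to each pitch.
Gb3 becomes D4
Eb3 becomes B3
Db3 becomes A3
Bb3 becomes F#4
Db5 becomes A5
F5 becomes C#6

D4 B3 A3 F#4 A5 C#6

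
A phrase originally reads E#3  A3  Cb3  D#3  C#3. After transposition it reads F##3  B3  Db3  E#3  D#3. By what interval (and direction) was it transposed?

From E#3 to F##3 is 2 letter names — a second of some quality.
E#3 to F##3 is 2 semitones, which makes it a major second; the second version is higher, so the direction is up.
Checking another pair — C#3 → D#3 — gives the same interval.

up a major second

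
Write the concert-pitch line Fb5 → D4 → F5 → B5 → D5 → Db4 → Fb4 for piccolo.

Fb4 D3 F4 B4 D4 Db3 Fb3

Written C4 sounds as C5 on the piccolo, so concert pitches are written a perfect octave down.
Fb5 gives Fb4
D4 gives D3
F5 gives F4
B5 gives B4
D5 gives D4
Db4 gives Db3
Fb4 gives Fb3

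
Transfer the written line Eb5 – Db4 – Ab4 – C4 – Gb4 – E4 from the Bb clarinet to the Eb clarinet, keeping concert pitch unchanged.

Bb4 Ab3 Eb4 G3 Db4 B3

First find concert pitch: the Bb clarinet sounds a major second below written, so Eb5 Db4 Ab4 C4 Gb4 E4 sounds Db5 Cb4 Gb4 Bb3 Fb4 D4.
Then write for Eb clarinet: it sounds a minor third above written, so the part must be a minor third below concert.
Db5 → Bb4
Cb4 → Ab3
Gb4 → Eb4
Bb3 → G3
Fb4 → Db4
D4 → B3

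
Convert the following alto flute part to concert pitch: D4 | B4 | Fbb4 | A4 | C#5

A3 F#4 Cbb4 E4 G#4

The alto flute sounds a perfect fourth below written, so transpose each written note down a perfect fourth.
D4 -> A3
B4 -> F#4
Fbb4 -> Cbb4
A4 -> E4
C#5 -> G#4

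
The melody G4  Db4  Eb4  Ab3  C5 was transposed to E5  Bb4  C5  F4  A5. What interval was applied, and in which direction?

Take the first pair: G4 → E5. G to E spans 6 letter names, so the interval is some kind of sixth.
G4 to E5 is 9 semitones, which makes it a major sixth; the second version is higher, so the direction is up.
Checking another pair — C5 → A5 — gives the same interval.

up a major sixth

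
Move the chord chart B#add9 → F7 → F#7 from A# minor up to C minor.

A# minor up to C minor is a diminished third; each chord root moves by that interval while the quality stays the same.
B#add9: root B# up a diminished third → D, giving Dadd9.
F7: root F up a diminished third → Abb, giving Abb7.
F#7: root F# up a diminished third → Ab, giving Ab7.

Dadd9 Abb7 Ab7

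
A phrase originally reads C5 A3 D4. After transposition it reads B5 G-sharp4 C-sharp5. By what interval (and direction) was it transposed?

up a major seventh

From C5 to B5 is 7 letter names — a seventh of some quality.
C5 to B5 is 11 semitones, which makes it a major seventh; the second version is higher, so the direction is up.
Checking another pair — D4 → C#5 — gives the same interval.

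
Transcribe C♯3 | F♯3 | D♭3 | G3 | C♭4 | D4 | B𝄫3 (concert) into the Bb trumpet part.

D#3 G#3 Eb3 A3 Db4 E4 Cb4

Written C4 sounds as Bb3 on the Bb trumpet, so concert pitches are written a major second up.
C#3 to D#3
F#3 to G#3
Db3 to Eb3
G3 to A3
Cb4 to Db4
D4 to E4
Bbb3 to Cb4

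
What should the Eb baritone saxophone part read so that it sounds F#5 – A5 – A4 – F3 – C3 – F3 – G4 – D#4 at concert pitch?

D#7 F#7 F#6 D5 A4 D5 E6 B#5

Written C4 sounds as Eb2 on the Eb baritone saxophone, so concert pitches are written a major thirteenth up.
F#5 becomes D#7
A5 becomes F#7
A4 becomes F#6
F3 becomes D5
C3 becomes A4
F3 becomes D5
G4 becomes E6
D#4 becomes B#5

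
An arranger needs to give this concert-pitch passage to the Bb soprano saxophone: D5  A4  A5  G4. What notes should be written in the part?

The Bb soprano saxophone sounds a major second below written, so the written part must be a major second above concert — transpose each note up.
D5 -> E5
A4 -> B4
A5 -> B5
G4 -> A4

E5 B4 B5 A4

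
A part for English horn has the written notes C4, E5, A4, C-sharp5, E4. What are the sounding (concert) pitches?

F3 A4 D4 F#4 A3

The English horn sounds a perfect fifth below written, so transpose each written note down a perfect fifth.
C4 to F3
E5 to A4
A4 to D4
C#5 to F#4
E4 to A3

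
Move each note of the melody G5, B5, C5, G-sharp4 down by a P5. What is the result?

G5 gives C5
B5 gives E5
C5 gives F4
G#4 gives C#4

C5 E5 F4 C#4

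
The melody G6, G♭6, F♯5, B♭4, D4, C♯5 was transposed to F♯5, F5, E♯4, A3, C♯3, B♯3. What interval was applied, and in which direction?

down a minor ninth

Take the first pair: G6 → F#5. G to F spans 9 letter names, so the interval is some kind of ninth.
F#5 to G6 is 13 semitones, which makes it a minor ninth; the second version is lower, so the direction is down.
Checking another pair — C#5 → B#3 — gives the same interval.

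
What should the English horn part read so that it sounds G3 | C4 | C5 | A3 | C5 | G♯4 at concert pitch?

The English horn sounds a perfect fifth below written, so the written part must be a perfect fifth above concert — transpose each note up.
G3 → D4
C4 → G4
C5 → G5
A3 → E4
C5 → G5
G#4 → D#5

D4 G4 G5 E4 G5 D#5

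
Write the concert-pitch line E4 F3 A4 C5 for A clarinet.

G4 Ab3 C5 Eb5

The A clarinet sounds a minor third below written, so the written part must be a minor third above concert — transpose each note up.
E4 gives G4
F3 gives Ab3
A4 gives C5
C5 gives Eb5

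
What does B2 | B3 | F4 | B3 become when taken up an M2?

C#3 C#4 G4 C#4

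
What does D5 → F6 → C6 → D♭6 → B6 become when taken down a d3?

B#4 D#6 A#5 B5 G##6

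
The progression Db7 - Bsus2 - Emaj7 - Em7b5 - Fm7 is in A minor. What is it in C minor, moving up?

Fb7 Dsus2 Gmaj7 Gm7b5 Abm7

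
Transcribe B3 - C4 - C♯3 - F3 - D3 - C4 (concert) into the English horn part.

The English horn sounds a perfect fifth below written, so the written part must be a perfect fifth above concert — transpose each note up.
B3 becomes F#4
C4 becomes G4
C#3 becomes G#3
F3 becomes C4
D3 becomes A3
C4 becomes G4

F#4 G4 G#3 C4 A3 G4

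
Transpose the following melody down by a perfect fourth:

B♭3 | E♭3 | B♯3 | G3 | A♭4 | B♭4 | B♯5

Bb3 down a perfect fourth is F3.
Eb3 down a perfect fourth is Bb2.
B#3 down a perfect fourth is F##3.
G3: a fourth down reaches D, and 5 semitones makes it D3.
Ab4 down a perfect fourth is Eb4.
Bb4: a fourth down reaches F, and 5 semitones makes it F4.
B#5: a fourth down reaches F, and 5 semitones makes it F##5.

F3 Bb2 F##3 D3 Eb4 F4 F##5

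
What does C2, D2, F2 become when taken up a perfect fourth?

F2 G2 Bb2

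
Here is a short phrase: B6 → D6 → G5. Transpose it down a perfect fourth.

F#6 A5 D5

B6 -> F#6
D6 -> A5
G5 -> D5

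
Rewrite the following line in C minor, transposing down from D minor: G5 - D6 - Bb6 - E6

F5 C6 Ab6 D6

From D down to C is a major second; apply that to each pitch.
G5 to F5
D6 to C6
Bb6 to Ab6
E6 to D6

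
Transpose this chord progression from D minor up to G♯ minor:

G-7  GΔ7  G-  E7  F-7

C#-7 C#Δ7 C#- A#7 B-7

D minor up to G♯ minor is an augmented fourth; each chord root moves by that interval while the quality stays the same.
G-7: root G up an augmented fourth → C#, giving C#-7.
GΔ7: root G up an augmented fourth → C#, giving C#Δ7.
G-: root G up an augmented fourth → C#, giving C#-.
E7: root E up an augmented fourth → A#, giving A#7.
F-7: root F up an augmented fourth → B, giving B-7.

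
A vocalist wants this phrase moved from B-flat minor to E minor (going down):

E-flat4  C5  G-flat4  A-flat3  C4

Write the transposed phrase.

From B-flat down to E is a diminished fifth; apply that to each pitch.
Eb4 -> A3
C5 -> F#4
Gb4 -> C4
Ab3 -> D3
C4 -> F#3

A3 F#4 C4 D3 F#3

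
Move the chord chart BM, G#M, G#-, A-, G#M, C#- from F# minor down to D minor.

F# minor down to D minor is a major third; each chord root moves by that interval while the quality stays the same.
BM: root B down a major third → G, giving GM.
G#M: root G# down a major third → E, giving EM.
G#-: root G# down a major third → E, giving E-.
A-: root A down a major third → F, giving F-.
G#M: root G# down a major third → E, giving EM.
C#-: root C# down a major third → A, giving A-.

GM EM E- F- EM A-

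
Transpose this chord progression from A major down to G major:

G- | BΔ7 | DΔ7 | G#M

A major down to G major is a major second; each chord root moves by that interval while the quality stays the same.
G-: root G down a major second → F, giving F-.
BΔ7: root B down a major second → A, giving AΔ7.
DΔ7: root D down a major second → C, giving CΔ7.
G#M: root G# down a major second → F#, giving F#M.

F- AΔ7 CΔ7 F#M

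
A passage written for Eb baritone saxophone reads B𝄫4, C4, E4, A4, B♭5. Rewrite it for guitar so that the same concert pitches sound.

First find concert pitch: the Eb baritone saxophone sounds a major thirteenth below written, so B𝄫4 C4 E4 A4 B♭5 sounds Dbb3 Eb2 G2 C3 Db4.
Then write for guitar: it sounds a perfect octave below written, so the part must be a perfect octave above concert.
Dbb3 → Dbb4
Eb2 → Eb3
G2 → G3
C3 → C4
Db4 → Db5

Dbb4 Eb3 G3 C4 Db5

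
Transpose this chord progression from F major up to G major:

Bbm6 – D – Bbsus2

Cm6 E Csus2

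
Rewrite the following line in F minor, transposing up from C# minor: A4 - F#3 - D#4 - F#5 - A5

From C# up to F is a diminished fourth; apply that to each pitch.
A4 gives Db5
F#3 gives Bb3
D#4 gives G4
F#5 gives Bb5
A5 gives Db6

Db5 Bb3 G4 Bb5 Db6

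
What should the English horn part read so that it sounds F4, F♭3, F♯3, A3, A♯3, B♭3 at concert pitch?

The English horn sounds a perfect fifth below written, so the written part must be a perfect fifth above concert — transpose each note up.
F4 -> C5
Fb3 -> Cb4
F#3 -> C#4
A3 -> E4
A#3 -> E#4
Bb3 -> F4

C5 Cb4 C#4 E4 E#4 F4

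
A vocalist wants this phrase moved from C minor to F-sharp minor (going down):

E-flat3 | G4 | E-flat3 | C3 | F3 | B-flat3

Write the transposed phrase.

A2 C#4 A2 F#2 B2 E3

From C down to F-sharp is a diminished fifth; apply that to each pitch.
Eb3 → A2
G4 → C#4
Eb3 → A2
C3 → F#2
F3 → B2
Bb3 → E3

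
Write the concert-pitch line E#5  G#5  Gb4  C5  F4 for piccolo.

E#4 G#4 Gb3 C4 F3

The piccolo sounds a perfect octave above written, so the written part must be a perfect octave below concert — transpose each note down.
E#5 → E#4
G#5 → G#4
Gb4 → Gb3
C5 → C4
F4 → F3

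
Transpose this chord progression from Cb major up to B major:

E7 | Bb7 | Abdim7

D##7 A#7 G#dim7

Cb major up to B major is an augmented seventh; each chord root moves by that interval while the quality stays the same.
E7: root E up an augmented seventh → D##, giving D##7.
Bb7: root Bb up an augmented seventh → A#, giving A#7.
Abdim7: root Ab up an augmented seventh → G#, giving G#dim7.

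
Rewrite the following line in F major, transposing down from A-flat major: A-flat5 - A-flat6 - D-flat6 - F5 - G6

F5 F6 Bb5 D5 E6

From A-flat down to F is a minor third; apply that to each pitch.
Ab5 gives F5
Ab6 gives F6
Db6 gives Bb5
F5 gives D5
G6 gives E6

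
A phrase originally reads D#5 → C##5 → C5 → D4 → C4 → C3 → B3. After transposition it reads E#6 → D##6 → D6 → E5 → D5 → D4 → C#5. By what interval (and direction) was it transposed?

From D#5 to E#6 is 9 letter names — a ninth of some quality.
D#5 to E#6 is 14 semitones, which makes it a major ninth; the second version is higher, so the direction is up.
Checking another pair — B3 → C#5 — gives the same interval.

up a major ninth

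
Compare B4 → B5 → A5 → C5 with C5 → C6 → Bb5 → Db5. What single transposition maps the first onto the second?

From B4 to C5 is 2 letter names — a second of some quality.
B4 to C5 is 1 semitone, which makes it a minor second; the second version is higher, so the direction is up.
Checking another pair — C5 → Db5 — gives the same interval.

up a minor second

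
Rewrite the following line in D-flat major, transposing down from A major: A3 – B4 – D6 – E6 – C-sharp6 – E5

Db3 Eb4 Gb5 Ab5 F5 Ab4

A major to D-flat major down is an augmented fifth, so every note moves down by that interval.
A3 to Db3
B4 to Eb4
D6 to Gb5
E6 to Ab5
C#6 to F5
E5 to Ab4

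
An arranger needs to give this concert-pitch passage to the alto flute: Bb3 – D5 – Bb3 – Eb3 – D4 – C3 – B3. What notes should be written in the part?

Eb4 G5 Eb4 Ab3 G4 F3 E4

Written C4 sounds as G3 on the alto flute, so concert pitches are written a perfect fourth up.
Bb3 gives Eb4
D5 gives G5
Bb3 gives Eb4
Eb3 gives Ab3
D4 gives G4
C3 gives F3
B3 gives E4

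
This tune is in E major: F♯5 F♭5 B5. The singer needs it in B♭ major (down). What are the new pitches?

E major to B♭ major down is an augmented fourth, so every note moves down by that interval.
F#5 → C5
Fb5 → Cbb5
B5 → F5

C5 Cbb5 F5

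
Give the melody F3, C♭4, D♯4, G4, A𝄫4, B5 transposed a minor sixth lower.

A minor sixth down from F3 gives A2.
Cb4 down a minor sixth is Eb3.
A minor sixth down from D#4 gives F##3.
G4: a sixth down reaches B, and 8 semitones makes it B3.
A minor sixth down from Abb4 gives Cb4.
A minor sixth down from B5 gives D#5.

A2 Eb3 F##3 B3 Cb4 D#5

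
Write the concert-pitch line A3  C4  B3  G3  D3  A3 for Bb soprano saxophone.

Written C4 sounds as Bb3 on the Bb soprano saxophone, so concert pitches are written a major second up.
A3 becomes B3
C4 becomes D4
B3 becomes C#4
G3 becomes A3
D3 becomes E3
A3 becomes B3

B3 D4 C#4 A3 E3 B3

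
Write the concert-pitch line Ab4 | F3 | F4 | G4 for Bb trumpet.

The Bb trumpet sounds a major second below written, so the written part must be a major second above concert — transpose each note up.
Ab4 to Bb4
F3 to G3
F4 to G4
G4 to A4

Bb4 G3 G4 A4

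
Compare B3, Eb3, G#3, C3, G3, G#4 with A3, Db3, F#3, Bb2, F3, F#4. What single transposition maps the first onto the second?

Take the first pair: B3 → A3. B to A spans 2 letter names, so the interval is some kind of second.
A3 to B3 is 2 semitones, which makes it a major second; the second version is lower, so the direction is down.
Checking another pair — G#4 → F#4 — gives the same interval.

down a major second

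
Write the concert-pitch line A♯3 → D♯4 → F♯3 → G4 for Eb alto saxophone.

F##4 B#4 D#4 E5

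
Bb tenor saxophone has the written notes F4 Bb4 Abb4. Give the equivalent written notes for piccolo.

Eb2 Ab2 Gbb2

First find concert pitch: the Bb tenor saxophone sounds a major ninth below written, so F4 Bb4 Abb4 sounds Eb3 Ab3 Gbb3.
Then write for piccolo: it sounds a perfect octave above written, so the part must be a perfect octave below concert.
Eb3 → Eb2
Ab3 → Ab2
Gbb3 → Gbb2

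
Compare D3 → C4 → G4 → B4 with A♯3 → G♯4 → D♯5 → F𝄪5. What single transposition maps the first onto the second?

up an augmented fifth

From D3 to A#3 is 5 letter names — a fifth of some quality.
D3 to A#3 is 8 semitones, which makes it an augmented fifth; the second version is higher, so the direction is up.
Checking another pair — B4 → F##5 — gives the same interval.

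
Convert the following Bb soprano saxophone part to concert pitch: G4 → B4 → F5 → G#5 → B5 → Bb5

The Bb soprano saxophone sounds a major second below written, so transpose each written note down a major second.
G4 to F4
B4 to A4
F5 to Eb5
G#5 to F#5
B5 to A5
Bb5 to Ab5

F4 A4 Eb5 F#5 A5 Ab5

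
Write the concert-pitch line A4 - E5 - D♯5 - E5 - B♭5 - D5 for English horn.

E5 B5 A#5 B5 F6 A5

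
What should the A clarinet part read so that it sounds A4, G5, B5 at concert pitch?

C5 Bb5 D6

Written C4 sounds as A3 on the A clarinet, so concert pitches are written a minor third up.
A4 gives C5
G5 gives Bb5
B5 gives D6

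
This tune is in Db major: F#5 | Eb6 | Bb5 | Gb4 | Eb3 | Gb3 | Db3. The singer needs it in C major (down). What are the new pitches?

E#5 D6 A5 F4 D3 F3 C3

Db major to C major down is a minor second, so every note moves down by that interval.
F#5 → E#5
Eb6 → D6
Bb5 → A5
Gb4 → F4
Eb3 → D3
Gb3 → F3
Db3 → C3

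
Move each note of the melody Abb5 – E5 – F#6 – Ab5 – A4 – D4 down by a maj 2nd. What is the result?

Gbb5 D5 E6 Gb5 G4 C4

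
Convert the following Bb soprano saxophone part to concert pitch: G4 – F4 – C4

F4 Eb4 Bb3

The Bb soprano saxophone sounds a major second below written, so transpose each written note down a major second.
G4 → F4
F4 → Eb4
C4 → Bb3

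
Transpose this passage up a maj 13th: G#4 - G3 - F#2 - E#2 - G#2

G#4 becomes E#6
G3 becomes E5
F#2 becomes D#4
E#2 becomes C##4
G#2 becomes E#4

E#6 E5 D#4 C##4 E#4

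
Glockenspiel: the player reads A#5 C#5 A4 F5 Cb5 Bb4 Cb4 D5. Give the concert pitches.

The glockenspiel sounds a perfect fifteenth above written, so transpose each written note up a perfect fifteenth.
A#5 → A#7
C#5 → C#7
A4 → A6
F5 → F7
Cb5 → Cb7
Bb4 → Bb6
Cb4 → Cb6
D5 → D7

A#7 C#7 A6 F7 Cb7 Bb6 Cb6 D7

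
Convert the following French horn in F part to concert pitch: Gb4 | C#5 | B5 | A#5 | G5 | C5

Written C4 on the French horn in F sounds as F3, a perfect fifth lower; apply that shift to every note.
Gb4 gives Cb4
C#5 gives F#4
B5 gives E5
A#5 gives D#5
G5 gives C5
C5 gives F4

Cb4 F#4 E5 D#5 C5 F4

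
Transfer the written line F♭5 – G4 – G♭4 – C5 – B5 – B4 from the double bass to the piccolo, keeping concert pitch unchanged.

Fb3 G2 Gb2 C3 B3 B2

First find concert pitch: the double bass sounds a perfect octave below written, so F♭5 G4 G♭4 C5 B5 B4 sounds Fb4 G3 Gb3 C4 B4 B3.
Then write for piccolo: it sounds a perfect octave above written, so the part must be a perfect octave below concert.
Fb4 → Fb3
G3 → G2
Gb3 → Gb2
C4 → C3
B4 → B3
B3 → B2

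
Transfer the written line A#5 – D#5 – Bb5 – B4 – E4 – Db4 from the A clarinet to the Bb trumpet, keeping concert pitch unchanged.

First find concert pitch: the A clarinet sounds a minor third below written, so A#5 D#5 Bb5 B4 E4 Db4 sounds F##5 B#4 G5 G#4 C#4 Bb3.
Then write for Bb trumpet: it sounds a major second below written, so the part must be a major second above concert.
F##5 → G##5
B#4 → C##5
G5 → A5
G#4 → A#4
C#4 → D#4
Bb3 → C4

G##5 C##5 A5 A#4 D#4 C4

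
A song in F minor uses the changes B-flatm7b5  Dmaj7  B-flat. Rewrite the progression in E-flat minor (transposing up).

Abm7b5 Cmaj7 Ab

F minor up to E-flat minor is a minor seventh; each chord root moves by that interval while the quality stays the same.
B-flatm7b5: root B-flat up a minor seventh → Ab, giving Abm7b5.
Dmaj7: root D up a minor seventh → C, giving Cmaj7.
B-flat: root B-flat up a minor seventh → Ab, giving Ab.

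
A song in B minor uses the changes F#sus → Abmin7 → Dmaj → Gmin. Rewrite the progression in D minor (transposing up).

B minor up to D minor is a minor third; each chord root moves by that interval while the quality stays the same.
F#sus: root F# up a minor third → A, giving Asus.
Abmin7: root Ab up a minor third → Cb, giving Cbmin7.
Dmaj: root D up a minor third → F, giving Fmaj.
Gmin: root G up a minor third → Bb, giving Bbmin.

Asus Cbmin7 Fmaj Bbmin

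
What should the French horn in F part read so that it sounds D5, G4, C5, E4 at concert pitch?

Written C4 sounds as F3 on the French horn in F, so concert pitches are written a perfect fifth up.
D5 → A5
G4 → D5
C5 → G5
E4 → B4

A5 D5 G5 B4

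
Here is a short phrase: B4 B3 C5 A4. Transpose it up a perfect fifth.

F#5 F#4 G5 E5

B4: a fifth up reaches F, and 7 semitones makes it F#5.
A perfect fifth up from B3 gives F#4.
A perfect fifth up from C5 gives G5.
A4 up a perfect fifth is E5.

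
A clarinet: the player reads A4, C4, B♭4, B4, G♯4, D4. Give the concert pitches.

The A clarinet sounds a minor third below written, so transpose each written note down a minor third.
A4 → F#4
C4 → A3
Bb4 → G4
B4 → G#4
G#4 → E#4
D4 → B3

F#4 A3 G4 G#4 E#4 B3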